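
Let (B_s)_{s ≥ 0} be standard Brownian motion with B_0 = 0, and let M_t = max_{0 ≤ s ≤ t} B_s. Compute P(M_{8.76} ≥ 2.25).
P(M_{8.76} ≥ 2.25) = 2·P(B_{8.76} ≥ 2.25) = 2(1 − Φ(2.25/√8.76)) ≈ 0.4471

By the reflection principle for Brownian motion, P(M_t ≥ a) = 2 · P(B_t ≥ a) for a ≥ 0. Since B_t ~ N(0, t), P(B_t ≥ 2.25) = 1 − Φ(2.25/√t) = 1 − Φ(2.25/√8.76) = 1 − Φ(0.7602). So
  P(M_{8.76} ≥ 2.25) = 2(1 − Φ(0.7602)) ≈ 0.4471.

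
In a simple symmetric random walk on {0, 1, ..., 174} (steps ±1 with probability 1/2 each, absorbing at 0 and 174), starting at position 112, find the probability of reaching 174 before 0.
P(hit 174 before 0) = 112/174 = 56/87

Let u_k = P(hit 174 before 0 | start at k). Then u_0 = 0, u_174 = 1, and u_k = u_{k-1}/2 + u_{k+1}/2 for 1 ≤ k ≤ 173. This harmonic recurrence is solved by u_k = k/174, giving u_112 = 112/174 = 56/87.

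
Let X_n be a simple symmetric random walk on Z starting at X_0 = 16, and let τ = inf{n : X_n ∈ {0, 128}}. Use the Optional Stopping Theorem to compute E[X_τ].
E[X_τ] = 16

X_n is a martingale and τ is a bounded-mean stopping time (indeed τ is finite a.s. with bounded expectation since the walk is in a bounded region). By the OST, E[X_τ] = E[X_0] = 16. Equivalently: E[X_τ] = 128 · P(hit 128 first) + 0 · P(hit 0 first) = 128 · (16/128) = 16.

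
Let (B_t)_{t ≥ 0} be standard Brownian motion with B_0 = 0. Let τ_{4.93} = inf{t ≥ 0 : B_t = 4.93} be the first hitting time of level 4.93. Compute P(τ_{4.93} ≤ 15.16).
P(τ_{4.93} ≤ 15.16) = 2(1 − Φ(4.93/√15.16)) = 2(1 − Φ(1.2662)) ≈ 0.2054

By the reflection principle for standard BM, P(τ_b ≤ t) = 2 · P(B_t ≥ b). Since B_t ~ N(0, t), P(B_t ≥ 4.93) = 1 − Φ(4.93/√t) = 1 − Φ(4.93/√15.16) = 1 − Φ(1.2662) ≈ 0.10272. Doubling: P(τ_{4.93} ≤ 15.16) ≈ 2 · 0.10272 = 0.20544 ≈ 0.2054.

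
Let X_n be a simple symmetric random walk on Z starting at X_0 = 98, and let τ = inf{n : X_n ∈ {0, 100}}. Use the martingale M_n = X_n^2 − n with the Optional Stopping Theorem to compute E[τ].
E[τ] = 196

M_n = X_n^2 − n is a martingale (since E[X_{n+1}^2 | F_n] = X_n^2 + 1). By OST (τ has finite mean in a bounded region), E[M_τ] = E[M_0] = X_0^2 − 0 = 98^2 = 9604. Also E[M_τ] = E[X_τ^2] − E[τ]. The walk exits at 0 or 100, with P(hit 100 first) = 98/100, so E[X_τ^2] = 100^2 · 98/100 + 0 = 9800. Thus E[τ] = E[X_τ^2] − E[M_τ] = 9800 − 9604 = 196 = 98(100 − 98) = 196.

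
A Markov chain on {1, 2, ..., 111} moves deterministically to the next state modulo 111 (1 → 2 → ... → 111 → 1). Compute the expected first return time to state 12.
E[T_12 | X_0 = 12] = 111

The chain cycles deterministically, so starting at state 12 it returns in exactly 111 steps. Equivalently, the stationary distribution is uniform π_j = 1/111 for every state j, so by Kac's formula E[T_12] = 1/π_12 = 111.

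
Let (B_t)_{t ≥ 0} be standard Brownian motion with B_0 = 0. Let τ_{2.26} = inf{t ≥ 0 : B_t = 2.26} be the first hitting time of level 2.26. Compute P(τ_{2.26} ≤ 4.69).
P(τ_{2.26} ≤ 4.69) = 2(1 − Φ(2.26/√4.69)) = 2(1 − Φ(1.0436)) ≈ 0.2967

By the reflection principle for standard BM, P(τ_b ≤ t) = 2 · P(B_t ≥ b). Since B_t ~ N(0, t), P(B_t ≥ 2.26) = 1 − Φ(2.26/√t) = 1 − Φ(2.26/√4.69) = 1 − Φ(1.0436) ≈ 0.14834. Doubling: P(τ_{2.26} ≤ 4.69) ≈ 2 · 0.14834 = 0.29668 ≈ 0.2967.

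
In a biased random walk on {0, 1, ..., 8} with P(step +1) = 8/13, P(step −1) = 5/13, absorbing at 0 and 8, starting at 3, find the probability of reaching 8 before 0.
P(hit 8 before 0) = (1 − (5/8)^3) / (1 − (5/8)^8) = 4227072/5462197

Let u_k denote P(reach 8 before 0 | start at k). Boundary: u_0 = 0, u_8 = 1. Recurrence: u_k = 8/13·u_{k+1} + 5/13·u_{k-1} for 1 ≤ k ≤ 7. Try u_k = A + B·r^k with r = q/p = (5/13)/(8/13) = 5/8. Substitution satisfies the recurrence; boundary conditions give:
  u_k = (1 − r^k) / (1 − r^N) = (1 − (5/8)^3) / (1 − (5/8)^8) = 4227072/5462197.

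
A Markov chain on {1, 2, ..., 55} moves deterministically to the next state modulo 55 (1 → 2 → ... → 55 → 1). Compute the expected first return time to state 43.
E[T_43 | X_0 = 43] = 55

The chain cycles deterministically, so starting at state 43 it returns in exactly 55 steps. Equivalently, the stationary distribution is uniform π_j = 1/55 for every state j, so by Kac's formula E[T_43] = 1/π_43 = 55.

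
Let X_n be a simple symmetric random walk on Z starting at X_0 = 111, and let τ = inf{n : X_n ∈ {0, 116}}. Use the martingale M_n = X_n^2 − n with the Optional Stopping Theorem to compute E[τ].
E[τ] = 555

M_n = X_n^2 − n is a martingale (since E[X_{n+1}^2 | F_n] = X_n^2 + 1). By OST (τ has finite mean in a bounded region), E[M_τ] = E[M_0] = X_0^2 − 0 = 111^2 = 12321. Also E[M_τ] = E[X_τ^2] − E[τ]. The walk exits at 0 or 116, with P(hit 116 first) = 111/116, so E[X_τ^2] = 116^2 · 111/116 + 0 = 12876. Thus E[τ] = E[X_τ^2] − E[M_τ] = 12876 − 12321 = 555 = 111(116 − 111) = 555.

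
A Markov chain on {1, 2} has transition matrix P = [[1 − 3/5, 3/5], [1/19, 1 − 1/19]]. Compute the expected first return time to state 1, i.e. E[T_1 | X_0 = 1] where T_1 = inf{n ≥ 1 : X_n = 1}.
E[T_1 | X_0 = 1] = 1/π_1 = 62/5

For an irreducible recurrent Markov chain with stationary distribution π, E[T_i | X_0 = i] = 1/π_i (Kac's formula). Here π_1 = (1/19)/(3/5 + 1/19) = (1/19)/(62/95) = 5/62, so E[T_1 | X_0 = 1] = 1/π_1 = (3/5 + 1/19)/(1/19) = (62/95)/(1/19) = 62/5.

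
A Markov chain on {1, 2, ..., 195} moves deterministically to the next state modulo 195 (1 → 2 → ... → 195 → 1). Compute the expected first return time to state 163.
E[T_163 | X_0 = 163] = 195

The chain cycles deterministically, so starting at state 163 it returns in exactly 195 steps. Equivalently, the stationary distribution is uniform π_j = 1/195 for every state j, so by Kac's formula E[T_163] = 1/π_163 = 195.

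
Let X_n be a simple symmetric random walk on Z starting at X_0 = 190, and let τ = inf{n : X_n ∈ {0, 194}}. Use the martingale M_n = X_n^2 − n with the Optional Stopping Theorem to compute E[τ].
E[τ] = 760

M_n = X_n^2 − n is a martingale (since E[X_{n+1}^2 | F_n] = X_n^2 + 1). By OST (τ has finite mean in a bounded region), E[M_τ] = E[M_0] = X_0^2 − 0 = 190^2 = 36100. Also E[M_τ] = E[X_τ^2] − E[τ]. The walk exits at 0 or 194, with P(hit 194 first) = 190/194, so E[X_τ^2] = 194^2 · 190/194 + 0 = 36860. Thus E[τ] = E[X_τ^2] − E[M_τ] = 36860 − 36100 = 760 = 190(194 − 190) = 760.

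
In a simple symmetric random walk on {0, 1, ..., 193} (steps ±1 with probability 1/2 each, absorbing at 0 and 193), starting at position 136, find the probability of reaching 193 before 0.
P(hit 193 before 0) = 136/193

Let u_k = P(hit 193 before 0 | start at k). Then u_0 = 0, u_193 = 1, and u_k = u_{k-1}/2 + u_{k+1}/2 for 1 ≤ k ≤ 192. This harmonic recurrence is solved by u_k = k/193, giving u_136 = 136/193.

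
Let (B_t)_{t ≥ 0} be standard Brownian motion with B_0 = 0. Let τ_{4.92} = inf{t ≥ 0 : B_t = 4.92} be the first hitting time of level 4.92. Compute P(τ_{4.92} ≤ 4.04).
P(τ_{4.92} ≤ 4.04) = 2(1 − Φ(4.92/√4.04)) = 2(1 − Φ(2.4478)) ≈ 0.0144

By the reflection principle for standard BM, P(τ_b ≤ t) = 2 · P(B_t ≥ b). Since B_t ~ N(0, t), P(B_t ≥ 4.92) = 1 − Φ(4.92/√t) = 1 − Φ(4.92/√4.04) = 1 − Φ(2.4478) ≈ 0.00719. Doubling: P(τ_{4.92} ≤ 4.04) ≈ 2 · 0.00719 = 0.01438 ≈ 0.0144.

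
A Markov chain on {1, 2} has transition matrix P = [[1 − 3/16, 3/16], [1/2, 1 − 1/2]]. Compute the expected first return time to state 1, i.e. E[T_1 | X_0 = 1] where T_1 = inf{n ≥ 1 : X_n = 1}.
E[T_1 | X_0 = 1] = 1/π_1 = 11/8

For an irreducible recurrent Markov chain with stationary distribution π, E[T_i | X_0 = i] = 1/π_i (Kac's formula). Here π_1 = (1/2)/(3/16 + 1/2) = (1/2)/(11/16) = 8/11, so E[T_1 | X_0 = 1] = 1/π_1 = (3/16 + 1/2)/(1/2) = (11/16)/(1/2) = 11/8.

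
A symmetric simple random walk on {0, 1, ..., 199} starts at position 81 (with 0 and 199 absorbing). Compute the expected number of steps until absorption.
E[τ | X_0 = 81] = 9558

Let v_k = E[τ | X_0 = k]. Boundary: v_0 = v_199 = 0. Recurrence: v_k = 1 + (v_{k-1} + v_{k+1})/2 for 1 ≤ k ≤ 198. The particular solution to v_k − (v_{k-1} + v_{k+1})/2 = 1 is v_k = −k^2. Adding homogeneous solution A + B k and matching boundaries gives v_k = k (199 − k). Substituting k = 81: v_81 = 81 · 118 = 9558.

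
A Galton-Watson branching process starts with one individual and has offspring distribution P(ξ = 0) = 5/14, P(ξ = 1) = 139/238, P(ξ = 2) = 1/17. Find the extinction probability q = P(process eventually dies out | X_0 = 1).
q = 1

Mean offspring μ = 0·5/14 + 1·139/238 + 2·1/17 = 167/238 ≤ 1. For μ ≤ 1 with offspring not concentrated at 1, the Galton-Watson process goes extinct almost surely, so q = 1.
(Algebraic check: The pgf is f(s) = 5/14 + 139/238·s + 1/17·s². The extinction probability q is the smallest fixed point of f in [0, 1]. Setting s = f(s):
  1/17·s² + (139/238 − 1)·s + 5/14 = 0
  1/17·s² − (5/14 + 1/17)·s + 5/14 = 0
which factors as (s − 1)·(1/17·s − 5/14) = 0, giving roots s = 1 and s = (5/14)/(1/17) = 85/14. Since 85/14 ≥ 1, the smallest root in [0, 1] is s = 1.)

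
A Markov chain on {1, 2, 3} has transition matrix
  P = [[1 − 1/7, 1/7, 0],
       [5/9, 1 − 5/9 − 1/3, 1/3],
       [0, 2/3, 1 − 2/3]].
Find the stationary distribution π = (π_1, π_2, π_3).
π = (70/97, 18/97, 9/97)

This is a birth-death chain on three states, which satisfies detailed balance: π_1 · P_{12} = π_2 · P_{21} and π_2 · P_{23} = π_3 · P_{32}.
From π_1 · 1/7 = π_2 · 5/9: π_2/π_1 = (1/7)/(5/9) = 9/35.
From π_2 · 1/3 = π_3 · 2/3: π_3/π_2 = (1/3)/(2/3) = 1/2.
Take π_1 proportional to 1; then unnormalized π = (1, 9/35, 9/70). Normalize by dividing by the sum 97/70:
  π = (70/97, 18/97, 9/97).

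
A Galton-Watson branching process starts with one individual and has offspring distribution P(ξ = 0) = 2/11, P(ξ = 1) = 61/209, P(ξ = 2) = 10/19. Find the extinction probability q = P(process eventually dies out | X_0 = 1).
q = 19/55

The pgf is f(s) = 2/11 + 61/209·s + 10/19·s². The extinction probability q is the smallest fixed point of f in [0, 1]. Setting s = f(s):
  10/19·s² + (61/209 − 1)·s + 2/11 = 0
  10/19·s² − (2/11 + 10/19)·s + 2/11 = 0
which factors as (s − 1)·(10/19·s − 2/11) = 0, giving roots s = 1 and s = (2/11)/(10/19) = 19/55.
Mean offspring μ = 61/209 + 2·10/19 = 281/209 > 1 (supercritical), so q < 1. The extinction probability is the smaller root: q = (2/11)/(10/19) = 19/55.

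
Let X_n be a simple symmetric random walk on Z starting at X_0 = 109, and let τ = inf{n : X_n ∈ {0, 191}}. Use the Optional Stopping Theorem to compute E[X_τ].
E[X_τ] = 109

X_n is a martingale and τ is a bounded-mean stopping time (indeed τ is finite a.s. with bounded expectation since the walk is in a bounded region). By the OST, E[X_τ] = E[X_0] = 109. Equivalently: E[X_τ] = 191 · P(hit 191 first) + 0 · P(hit 0 first) = 191 · (109/191) = 109.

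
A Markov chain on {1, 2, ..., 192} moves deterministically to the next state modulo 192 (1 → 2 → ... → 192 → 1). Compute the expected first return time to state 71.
E[T_71 | X_0 = 71] = 192

The chain cycles deterministically, so starting at state 71 it returns in exactly 192 steps. Equivalently, the stationary distribution is uniform π_j = 1/192 for every state j, so by Kac's formula E[T_71] = 1/π_71 = 192.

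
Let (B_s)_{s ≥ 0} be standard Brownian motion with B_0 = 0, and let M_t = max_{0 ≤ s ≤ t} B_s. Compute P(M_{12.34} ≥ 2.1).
P(M_{12.34} ≥ 2.1) = 2·P(B_{12.34} ≥ 2.1) = 2(1 − Φ(2.1/√12.34)) ≈ 0.5500

By the reflection principle for Brownian motion, P(M_t ≥ a) = 2 · P(B_t ≥ a) for a ≥ 0. Since B_t ~ N(0, t), P(B_t ≥ 2.1) = 1 − Φ(2.1/√t) = 1 − Φ(2.1/√12.34) = 1 − Φ(0.5978). So
  P(M_{12.34} ≥ 2.1) = 2(1 − Φ(0.5978)) ≈ 0.5500.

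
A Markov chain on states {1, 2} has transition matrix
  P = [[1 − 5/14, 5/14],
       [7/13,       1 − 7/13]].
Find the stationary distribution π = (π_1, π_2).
π_1 = 98/163, π_2 = 65/163

Solve πP = π with π_1 + π_2 = 1. From πP = π: π_1 · (1 − 5/14) + π_2 · 7/13 = π_1 ⇒ π_2 · 7/13 = π_1 · 5/14 ⇒ π_2/π_1 = (5/14)/(7/13) = 65/98. Together with π_1 + π_2 = 1:
  π_1 = (7/13)/(5/14 + 7/13) = (7/13)/(163/182) = 98/163,
  π_2 = (5/14)/(5/14 + 7/13) = (5/14)/(163/182) = 65/163.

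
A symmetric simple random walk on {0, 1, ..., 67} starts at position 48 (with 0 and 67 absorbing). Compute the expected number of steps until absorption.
E[τ | X_0 = 48] = 912

Let v_k = E[τ | X_0 = k]. Boundary: v_0 = v_67 = 0. Recurrence: v_k = 1 + (v_{k-1} + v_{k+1})/2 for 1 ≤ k ≤ 66. The particular solution to v_k − (v_{k-1} + v_{k+1})/2 = 1 is v_k = −k^2. Adding homogeneous solution A + B k and matching boundaries gives v_k = k (67 − k). Substituting k = 48: v_48 = 48 · 19 = 912.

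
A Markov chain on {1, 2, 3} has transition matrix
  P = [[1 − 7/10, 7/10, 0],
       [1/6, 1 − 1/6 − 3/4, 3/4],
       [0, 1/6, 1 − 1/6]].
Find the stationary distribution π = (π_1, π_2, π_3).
π = (10/241, 42/241, 189/241)

This is a birth-death chain on three states, which satisfies detailed balance: π_1 · P_{12} = π_2 · P_{21} and π_2 · P_{23} = π_3 · P_{32}.
From π_1 · 7/10 = π_2 · 1/6: π_2/π_1 = (7/10)/(1/6) = 21/5.
From π_2 · 3/4 = π_3 · 1/6: π_3/π_2 = (3/4)/(1/6) = 9/2.
Take π_1 proportional to 1; then unnormalized π = (1, 21/5, 189/10). Normalize by dividing by the sum 241/10:
  π = (10/241, 42/241, 189/241).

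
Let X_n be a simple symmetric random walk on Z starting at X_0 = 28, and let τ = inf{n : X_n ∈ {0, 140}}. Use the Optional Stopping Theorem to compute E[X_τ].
E[X_τ] = 28

X_n is a martingale and τ is a bounded-mean stopping time (indeed τ is finite a.s. with bounded expectation since the walk is in a bounded region). By the OST, E[X_τ] = E[X_0] = 28. Equivalently: E[X_τ] = 140 · P(hit 140 first) + 0 · P(hit 0 first) = 140 · (28/140) = 28.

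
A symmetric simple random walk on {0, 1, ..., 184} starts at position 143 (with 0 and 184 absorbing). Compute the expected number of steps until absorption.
E[τ | X_0 = 143] = 5863

Let v_k = E[τ | X_0 = k]. Boundary: v_0 = v_184 = 0. Recurrence: v_k = 1 + (v_{k-1} + v_{k+1})/2 for 1 ≤ k ≤ 183. The particular solution to v_k − (v_{k-1} + v_{k+1})/2 = 1 is v_k = −k^2. Adding homogeneous solution A + B k and matching boundaries gives v_k = k (184 − k). Substituting k = 143: v_143 = 143 · 41 = 5863.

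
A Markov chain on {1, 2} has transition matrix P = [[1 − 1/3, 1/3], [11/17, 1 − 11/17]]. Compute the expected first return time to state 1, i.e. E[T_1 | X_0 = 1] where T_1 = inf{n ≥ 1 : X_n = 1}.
E[T_1 | X_0 = 1] = 1/π_1 = 50/33

For an irreducible recurrent Markov chain with stationary distribution π, E[T_i | X_0 = i] = 1/π_i (Kac's formula). Here π_1 = (11/17)/(1/3 + 11/17) = (11/17)/(50/51) = 33/50, so E[T_1 | X_0 = 1] = 1/π_1 = (1/3 + 11/17)/(11/17) = (50/51)/(11/17) = 50/33.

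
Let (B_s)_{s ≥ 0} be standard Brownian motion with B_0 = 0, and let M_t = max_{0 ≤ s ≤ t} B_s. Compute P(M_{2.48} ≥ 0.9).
P(M_{2.48} ≥ 0.9) = 2·P(B_{2.48} ≥ 0.9) = 2(1 − Φ(0.9/√2.48)) ≈ 0.5677

By the reflection principle for Brownian motion, P(M_t ≥ a) = 2 · P(B_t ≥ a) for a ≥ 0. Since B_t ~ N(0, t), P(B_t ≥ 0.9) = 1 − Φ(0.9/√t) = 1 − Φ(0.9/√2.48) = 1 − Φ(0.5715). So
  P(M_{2.48} ≥ 0.9) = 2(1 − Φ(0.5715)) ≈ 0.5677.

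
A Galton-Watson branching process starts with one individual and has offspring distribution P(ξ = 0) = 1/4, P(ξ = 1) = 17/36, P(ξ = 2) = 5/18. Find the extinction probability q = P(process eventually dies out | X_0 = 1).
q = 9/10

The pgf is f(s) = 1/4 + 17/36·s + 5/18·s². The extinction probability q is the smallest fixed point of f in [0, 1]. Setting s = f(s):
  5/18·s² + (17/36 − 1)·s + 1/4 = 0
  5/18·s² − (1/4 + 5/18)·s + 1/4 = 0
which factors as (s − 1)·(5/18·s − 1/4) = 0, giving roots s = 1 and s = (1/4)/(5/18) = 9/10.
Mean offspring μ = 17/36 + 2·5/18 = 37/36 > 1 (supercritical), so q < 1. The extinction probability is the smaller root: q = (1/4)/(5/18) = 9/10.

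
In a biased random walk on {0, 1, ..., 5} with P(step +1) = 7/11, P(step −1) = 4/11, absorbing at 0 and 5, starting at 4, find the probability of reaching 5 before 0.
P(hit 5 before 0) = (1 − (4/7)^4) / (1 − (4/7)^5) = 5005/5261

Let u_k denote P(reach 5 before 0 | start at k). Boundary: u_0 = 0, u_5 = 1. Recurrence: u_k = 7/11·u_{k+1} + 4/11·u_{k-1} for 1 ≤ k ≤ 4. Try u_k = A + B·r^k with r = q/p = (4/11)/(7/11) = 4/7. Substitution satisfies the recurrence; boundary conditions give:
  u_k = (1 − r^k) / (1 − r^N) = (1 − (4/7)^4) / (1 − (4/7)^5) = 5005/5261.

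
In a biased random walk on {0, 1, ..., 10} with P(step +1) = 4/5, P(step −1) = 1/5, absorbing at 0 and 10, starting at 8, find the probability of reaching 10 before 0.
P(hit 10 before 0) = (1 − (1/4)^8) / (1 − (1/4)^10) = 69904/69905

Let u_k denote P(reach 10 before 0 | start at k). Boundary: u_0 = 0, u_10 = 1. Recurrence: u_k = 4/5·u_{k+1} + 1/5·u_{k-1} for 1 ≤ k ≤ 9. Try u_k = A + B·r^k with r = q/p = (1/5)/(4/5) = 1/4. Substitution satisfies the recurrence; boundary conditions give:
  u_k = (1 − r^k) / (1 − r^N) = (1 − (1/4)^8) / (1 − (1/4)^10) = 69904/69905.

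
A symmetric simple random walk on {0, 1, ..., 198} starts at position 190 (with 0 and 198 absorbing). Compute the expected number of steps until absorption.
E[τ | X_0 = 190] = 1520

Let v_k = E[τ | X_0 = k]. Boundary: v_0 = v_198 = 0. Recurrence: v_k = 1 + (v_{k-1} + v_{k+1})/2 for 1 ≤ k ≤ 197. The particular solution to v_k − (v_{k-1} + v_{k+1})/2 = 1 is v_k = −k^2. Adding homogeneous solution A + B k and matching boundaries gives v_k = k (198 − k). Substituting k = 190: v_190 = 190 · 8 = 1520.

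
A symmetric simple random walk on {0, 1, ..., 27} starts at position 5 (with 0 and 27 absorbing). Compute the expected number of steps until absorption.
E[τ | X_0 = 5] = 110

Let v_k = E[τ | X_0 = k]. Boundary: v_0 = v_27 = 0. Recurrence: v_k = 1 + (v_{k-1} + v_{k+1})/2 for 1 ≤ k ≤ 26. The particular solution to v_k − (v_{k-1} + v_{k+1})/2 = 1 is v_k = −k^2. Adding homogeneous solution A + B k and matching boundaries gives v_k = k (27 − k). Substituting k = 5: v_5 = 5 · 22 = 110.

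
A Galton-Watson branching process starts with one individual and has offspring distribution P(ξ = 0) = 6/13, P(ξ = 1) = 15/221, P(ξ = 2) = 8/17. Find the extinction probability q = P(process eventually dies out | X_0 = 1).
q = 51/52

The pgf is f(s) = 6/13 + 15/221·s + 8/17·s². The extinction probability q is the smallest fixed point of f in [0, 1]. Setting s = f(s):
  8/17·s² + (15/221 − 1)·s + 6/13 = 0
  8/17·s² − (6/13 + 8/17)·s + 6/13 = 0
which factors as (s − 1)·(8/17·s − 6/13) = 0, giving roots s = 1 and s = (6/13)/(8/17) = 51/52.
Mean offspring μ = 15/221 + 2·8/17 = 223/221 > 1 (supercritical), so q < 1. The extinction probability is the smaller root: q = (6/13)/(8/17) = 51/52.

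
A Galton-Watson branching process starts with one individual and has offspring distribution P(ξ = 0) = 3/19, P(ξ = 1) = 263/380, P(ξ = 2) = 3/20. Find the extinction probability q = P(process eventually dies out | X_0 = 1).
q = 1

Mean offspring μ = 0·3/19 + 1·263/380 + 2·3/20 = 377/380 ≤ 1. For μ ≤ 1 with offspring not concentrated at 1, the Galton-Watson process goes extinct almost surely, so q = 1.
(Algebraic check: The pgf is f(s) = 3/19 + 263/380·s + 3/20·s². The extinction probability q is the smallest fixed point of f in [0, 1]. Setting s = f(s):
  3/20·s² + (263/380 − 1)·s + 3/19 = 0
  3/20·s² − (3/19 + 3/20)·s + 3/19 = 0
which factors as (s − 1)·(3/20·s − 3/19) = 0, giving roots s = 1 and s = (3/19)/(3/20) = 20/19. Since 20/19 ≥ 1, the smallest root in [0, 1] is s = 1.)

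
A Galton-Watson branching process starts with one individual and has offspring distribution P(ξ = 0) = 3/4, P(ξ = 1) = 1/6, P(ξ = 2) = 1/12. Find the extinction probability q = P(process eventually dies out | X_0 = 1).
q = 1

Mean offspring μ = 0·3/4 + 1·1/6 + 2·1/12 = 1/3 ≤ 1. For μ ≤ 1 with offspring not concentrated at 1, the Galton-Watson process goes extinct almost surely, so q = 1.
(Algebraic check: The pgf is f(s) = 3/4 + 1/6·s + 1/12·s². The extinction probability q is the smallest fixed point of f in [0, 1]. Setting s = f(s):
  1/12·s² + (1/6 − 1)·s + 3/4 = 0
  1/12·s² − (3/4 + 1/12)·s + 3/4 = 0
which factors as (s − 1)·(1/12·s − 3/4) = 0, giving roots s = 1 and s = (3/4)/(1/12) = 9. Since 9 ≥ 1, the smallest root in [0, 1] is s = 1.)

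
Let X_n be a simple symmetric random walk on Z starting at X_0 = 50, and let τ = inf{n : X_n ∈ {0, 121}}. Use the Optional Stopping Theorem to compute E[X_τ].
E[X_τ] = 50

X_n is a martingale and τ is a bounded-mean stopping time (indeed τ is finite a.s. with bounded expectation since the walk is in a bounded region). By the OST, E[X_τ] = E[X_0] = 50. Equivalently: E[X_τ] = 121 · P(hit 121 first) + 0 · P(hit 0 first) = 121 · (50/121) = 50.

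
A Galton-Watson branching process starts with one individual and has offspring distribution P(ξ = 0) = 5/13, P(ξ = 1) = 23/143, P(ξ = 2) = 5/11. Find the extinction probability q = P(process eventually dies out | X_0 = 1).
q = 11/13

The pgf is f(s) = 5/13 + 23/143·s + 5/11·s². The extinction probability q is the smallest fixed point of f in [0, 1]. Setting s = f(s):
  5/11·s² + (23/143 − 1)·s + 5/13 = 0
  5/11·s² − (5/13 + 5/11)·s + 5/13 = 0
which factors as (s − 1)·(5/11·s − 5/13) = 0, giving roots s = 1 and s = (5/13)/(5/11) = 11/13.
Mean offspring μ = 23/143 + 2·5/11 = 153/143 > 1 (supercritical), so q < 1. The extinction probability is the smaller root: q = (5/13)/(5/11) = 11/13.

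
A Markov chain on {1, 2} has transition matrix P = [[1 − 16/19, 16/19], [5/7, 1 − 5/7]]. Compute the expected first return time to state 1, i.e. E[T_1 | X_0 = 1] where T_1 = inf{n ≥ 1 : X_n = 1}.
E[T_1 | X_0 = 1] = 1/π_1 = 207/95

For an irreducible recurrent Markov chain with stationary distribution π, E[T_i | X_0 = i] = 1/π_i (Kac's formula). Here π_1 = (5/7)/(16/19 + 5/7) = (5/7)/(207/133) = 95/207, so E[T_1 | X_0 = 1] = 1/π_1 = (16/19 + 5/7)/(5/7) = (207/133)/(5/7) = 207/95.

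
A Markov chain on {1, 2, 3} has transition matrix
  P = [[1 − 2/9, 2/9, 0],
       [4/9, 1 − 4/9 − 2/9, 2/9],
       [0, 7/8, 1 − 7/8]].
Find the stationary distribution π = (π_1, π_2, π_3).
π = (126/205, 63/205, 16/205)

This is a birth-death chain on three states, which satisfies detailed balance: π_1 · P_{12} = π_2 · P_{21} and π_2 · P_{23} = π_3 · P_{32}.
From π_1 · 2/9 = π_2 · 4/9: π_2/π_1 = (2/9)/(4/9) = 1/2.
From π_2 · 2/9 = π_3 · 7/8: π_3/π_2 = (2/9)/(7/8) = 16/63.
Take π_1 proportional to 1; then unnormalized π = (1, 1/2, 8/63). Normalize by dividing by the sum 205/126:
  π = (126/205, 63/205, 16/205).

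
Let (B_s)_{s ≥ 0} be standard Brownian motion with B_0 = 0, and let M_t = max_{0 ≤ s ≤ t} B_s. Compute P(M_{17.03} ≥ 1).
P(M_{17.03} ≥ 1) = 2·P(B_{17.03} ≥ 1) = 2(1 − Φ(1/√17.03)) ≈ 0.8085

By the reflection principle for Brownian motion, P(M_t ≥ a) = 2 · P(B_t ≥ a) for a ≥ 0. Since B_t ~ N(0, t), P(B_t ≥ 1) = 1 − Φ(1/√t) = 1 − Φ(1/√17.03) = 1 − Φ(0.2423). So
  P(M_{17.03} ≥ 1) = 2(1 − Φ(0.2423)) ≈ 0.8085.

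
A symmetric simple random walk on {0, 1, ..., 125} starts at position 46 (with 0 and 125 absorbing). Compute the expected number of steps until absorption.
E[τ | X_0 = 46] = 3634

Let v_k = E[τ | X_0 = k]. Boundary: v_0 = v_125 = 0. Recurrence: v_k = 1 + (v_{k-1} + v_{k+1})/2 for 1 ≤ k ≤ 124. The particular solution to v_k − (v_{k-1} + v_{k+1})/2 = 1 is v_k = −k^2. Adding homogeneous solution A + B k and matching boundaries gives v_k = k (125 − k). Substituting k = 46: v_46 = 46 · 79 = 3634.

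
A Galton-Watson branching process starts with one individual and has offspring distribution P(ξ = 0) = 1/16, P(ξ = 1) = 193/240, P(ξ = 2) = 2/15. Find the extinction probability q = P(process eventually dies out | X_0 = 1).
q = 15/32

The pgf is f(s) = 1/16 + 193/240·s + 2/15·s². The extinction probability q is the smallest fixed point of f in [0, 1]. Setting s = f(s):
  2/15·s² + (193/240 − 1)·s + 1/16 = 0
  2/15·s² − (1/16 + 2/15)·s + 1/16 = 0
which factors as (s − 1)·(2/15·s − 1/16) = 0, giving roots s = 1 and s = (1/16)/(2/15) = 15/32.
Mean offspring μ = 193/240 + 2·2/15 = 257/240 > 1 (supercritical), so q < 1. The extinction probability is the smaller root: q = (1/16)/(2/15) = 15/32.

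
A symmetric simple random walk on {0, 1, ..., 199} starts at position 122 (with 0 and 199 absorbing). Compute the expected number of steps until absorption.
E[τ | X_0 = 122] = 9394

Let v_k = E[τ | X_0 = k]. Boundary: v_0 = v_199 = 0. Recurrence: v_k = 1 + (v_{k-1} + v_{k+1})/2 for 1 ≤ k ≤ 198. The particular solution to v_k − (v_{k-1} + v_{k+1})/2 = 1 is v_k = −k^2. Adding homogeneous solution A + B k and matching boundaries gives v_k = k (199 − k). Substituting k = 122: v_122 = 122 · 77 = 9394.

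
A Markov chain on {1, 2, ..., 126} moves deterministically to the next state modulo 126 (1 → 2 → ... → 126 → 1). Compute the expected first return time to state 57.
E[T_57 | X_0 = 57] = 126

The chain cycles deterministically, so starting at state 57 it returns in exactly 126 steps. Equivalently, the stationary distribution is uniform π_j = 1/126 for every state j, so by Kac's formula E[T_57] = 1/π_57 = 126.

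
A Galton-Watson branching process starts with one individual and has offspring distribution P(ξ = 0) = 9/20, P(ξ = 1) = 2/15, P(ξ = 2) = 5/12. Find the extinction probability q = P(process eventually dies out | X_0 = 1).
q = 1

Mean offspring μ = 0·9/20 + 1·2/15 + 2·5/12 = 29/30 ≤ 1. For μ ≤ 1 with offspring not concentrated at 1, the Galton-Watson process goes extinct almost surely, so q = 1.
(Algebraic check: The pgf is f(s) = 9/20 + 2/15·s + 5/12·s². The extinction probability q is the smallest fixed point of f in [0, 1]. Setting s = f(s):
  5/12·s² + (2/15 − 1)·s + 9/20 = 0
  5/12·s² − (9/20 + 5/12)·s + 9/20 = 0
which factors as (s − 1)·(5/12·s − 9/20) = 0, giving roots s = 1 and s = (9/20)/(5/12) = 27/25. Since 27/25 ≥ 1, the smallest root in [0, 1] is s = 1.)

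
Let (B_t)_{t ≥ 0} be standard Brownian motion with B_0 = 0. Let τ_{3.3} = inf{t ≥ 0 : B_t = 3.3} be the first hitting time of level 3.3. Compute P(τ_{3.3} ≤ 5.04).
P(τ_{3.3} ≤ 5.04) = 2(1 − Φ(3.3/√5.04)) = 2(1 − Φ(1.4699)) ≈ 0.1416

By the reflection principle for standard BM, P(τ_b ≤ t) = 2 · P(B_t ≥ b). Since B_t ~ N(0, t), P(B_t ≥ 3.3) = 1 − Φ(3.3/√t) = 1 − Φ(3.3/√5.04) = 1 − Φ(1.4699) ≈ 0.07079. Doubling: P(τ_{3.3} ≤ 5.04) ≈ 2 · 0.07079 = 0.14158 ≈ 0.1416.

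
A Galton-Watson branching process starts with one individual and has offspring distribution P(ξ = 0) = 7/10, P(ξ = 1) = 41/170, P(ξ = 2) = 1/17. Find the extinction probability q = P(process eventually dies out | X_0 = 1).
q = 1

Mean offspring μ = 0·7/10 + 1·41/170 + 2·1/17 = 61/170 ≤ 1. For μ ≤ 1 with offspring not concentrated at 1, the Galton-Watson process goes extinct almost surely, so q = 1.
(Algebraic check: The pgf is f(s) = 7/10 + 41/170·s + 1/17·s². The extinction probability q is the smallest fixed point of f in [0, 1]. Setting s = f(s):
  1/17·s² + (41/170 − 1)·s + 7/10 = 0
  1/17·s² − (7/10 + 1/17)·s + 7/10 = 0
which factors as (s − 1)·(1/17·s − 7/10) = 0, giving roots s = 1 and s = (7/10)/(1/17) = 119/10. Since 119/10 ≥ 1, the smallest root in [0, 1] is s = 1.)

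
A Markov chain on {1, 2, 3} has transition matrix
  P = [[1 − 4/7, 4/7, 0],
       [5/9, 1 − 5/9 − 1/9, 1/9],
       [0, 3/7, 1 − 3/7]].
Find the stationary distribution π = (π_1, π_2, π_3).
π = (105/241, 108/241, 28/241)

This is a birth-death chain on three states, which satisfies detailed balance: π_1 · P_{12} = π_2 · P_{21} and π_2 · P_{23} = π_3 · P_{32}.
From π_1 · 4/7 = π_2 · 5/9: π_2/π_1 = (4/7)/(5/9) = 36/35.
From π_2 · 1/9 = π_3 · 3/7: π_3/π_2 = (1/9)/(3/7) = 7/27.
Take π_1 proportional to 1; then unnormalized π = (1, 36/35, 4/15). Normalize by dividing by the sum 241/105:
  π = (105/241, 108/241, 28/241).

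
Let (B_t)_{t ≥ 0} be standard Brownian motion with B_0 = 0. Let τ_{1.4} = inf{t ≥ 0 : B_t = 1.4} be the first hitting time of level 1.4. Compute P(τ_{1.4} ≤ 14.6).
P(τ_{1.4} ≤ 14.6) = 2(1 − Φ(1.4/√14.6)) = 2(1 − Φ(0.3664)) ≈ 0.7141

By the reflection principle for standard BM, P(τ_b ≤ t) = 2 · P(B_t ≥ b). Since B_t ~ N(0, t), P(B_t ≥ 1.4) = 1 − Φ(1.4/√t) = 1 − Φ(1.4/√14.6) = 1 − Φ(0.3664) ≈ 0.35703. Doubling: P(τ_{1.4} ≤ 14.6) ≈ 2 · 0.35703 = 0.71406 ≈ 0.7141.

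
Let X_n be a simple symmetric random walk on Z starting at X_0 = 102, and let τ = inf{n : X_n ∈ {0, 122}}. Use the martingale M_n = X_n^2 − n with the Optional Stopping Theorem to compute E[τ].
E[τ] = 2040

M_n = X_n^2 − n is a martingale (since E[X_{n+1}^2 | F_n] = X_n^2 + 1). By OST (τ has finite mean in a bounded region), E[M_τ] = E[M_0] = X_0^2 − 0 = 102^2 = 10404. Also E[M_τ] = E[X_τ^2] − E[τ]. The walk exits at 0 or 122, with P(hit 122 first) = 102/122, so E[X_τ^2] = 122^2 · 102/122 + 0 = 12444. Thus E[τ] = E[X_τ^2] − E[M_τ] = 12444 − 10404 = 2040 = 102(122 − 102) = 2040.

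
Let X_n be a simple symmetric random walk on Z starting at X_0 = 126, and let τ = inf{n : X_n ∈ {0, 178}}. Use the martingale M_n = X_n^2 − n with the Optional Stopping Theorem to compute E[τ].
E[τ] = 6552

M_n = X_n^2 − n is a martingale (since E[X_{n+1}^2 | F_n] = X_n^2 + 1). By OST (τ has finite mean in a bounded region), E[M_τ] = E[M_0] = X_0^2 − 0 = 126^2 = 15876. Also E[M_τ] = E[X_τ^2] − E[τ]. The walk exits at 0 or 178, with P(hit 178 first) = 126/178, so E[X_τ^2] = 178^2 · 126/178 + 0 = 22428. Thus E[τ] = E[X_τ^2] − E[M_τ] = 22428 − 15876 = 6552 = 126(178 − 126) = 6552.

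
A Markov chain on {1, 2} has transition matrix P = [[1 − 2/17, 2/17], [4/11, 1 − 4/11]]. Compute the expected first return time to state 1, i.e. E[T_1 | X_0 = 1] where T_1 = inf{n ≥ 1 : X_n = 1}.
E[T_1 | X_0 = 1] = 1/π_1 = 45/34

For an irreducible recurrent Markov chain with stationary distribution π, E[T_i | X_0 = i] = 1/π_i (Kac's formula). Here π_1 = (4/11)/(2/17 + 4/11) = (4/11)/(90/187) = 34/45, so E[T_1 | X_0 = 1] = 1/π_1 = (2/17 + 4/11)/(4/11) = (90/187)/(4/11) = 45/34.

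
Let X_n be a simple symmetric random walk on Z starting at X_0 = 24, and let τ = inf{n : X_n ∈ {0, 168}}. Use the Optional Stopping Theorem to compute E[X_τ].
E[X_τ] = 24

X_n is a martingale and τ is a bounded-mean stopping time (indeed τ is finite a.s. with bounded expectation since the walk is in a bounded region). By the OST, E[X_τ] = E[X_0] = 24. Equivalently: E[X_τ] = 168 · P(hit 168 first) + 0 · P(hit 0 first) = 168 · (24/168) = 24.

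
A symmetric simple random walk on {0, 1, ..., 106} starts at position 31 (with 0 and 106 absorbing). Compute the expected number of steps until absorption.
E[τ | X_0 = 31] = 2325

Let v_k = E[τ | X_0 = k]. Boundary: v_0 = v_106 = 0. Recurrence: v_k = 1 + (v_{k-1} + v_{k+1})/2 for 1 ≤ k ≤ 105. The particular solution to v_k − (v_{k-1} + v_{k+1})/2 = 1 is v_k = −k^2. Adding homogeneous solution A + B k and matching boundaries gives v_k = k (106 − k). Substituting k = 31: v_31 = 31 · 75 = 2325.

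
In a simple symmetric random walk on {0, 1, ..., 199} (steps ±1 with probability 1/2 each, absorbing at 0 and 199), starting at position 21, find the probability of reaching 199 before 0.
P(hit 199 before 0) = 21/199

Let u_k = P(hit 199 before 0 | start at k). Then u_0 = 0, u_199 = 1, and u_k = u_{k-1}/2 + u_{k+1}/2 for 1 ≤ k ≤ 198. This harmonic recurrence is solved by u_k = k/199, giving u_21 = 21/199.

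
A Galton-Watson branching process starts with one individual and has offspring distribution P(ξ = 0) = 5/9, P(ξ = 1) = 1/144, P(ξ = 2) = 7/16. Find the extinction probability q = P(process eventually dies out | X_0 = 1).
q = 1

Mean offspring μ = 0·5/9 + 1·1/144 + 2·7/16 = 127/144 ≤ 1. For μ ≤ 1 with offspring not concentrated at 1, the Galton-Watson process goes extinct almost surely, so q = 1.
(Algebraic check: The pgf is f(s) = 5/9 + 1/144·s + 7/16·s². The extinction probability q is the smallest fixed point of f in [0, 1]. Setting s = f(s):
  7/16·s² + (1/144 − 1)·s + 5/9 = 0
  7/16·s² − (5/9 + 7/16)·s + 5/9 = 0
which factors as (s − 1)·(7/16·s − 5/9) = 0, giving roots s = 1 and s = (5/9)/(7/16) = 80/63. Since 80/63 ≥ 1, the smallest root in [0, 1] is s = 1.)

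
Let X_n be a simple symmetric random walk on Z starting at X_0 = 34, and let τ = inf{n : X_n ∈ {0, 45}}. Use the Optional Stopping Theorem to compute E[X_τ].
E[X_τ] = 34

X_n is a martingale and τ is a bounded-mean stopping time (indeed τ is finite a.s. with bounded expectation since the walk is in a bounded region). By the OST, E[X_τ] = E[X_0] = 34. Equivalently: E[X_τ] = 45 · P(hit 45 first) + 0 · P(hit 0 first) = 45 · (34/45) = 34.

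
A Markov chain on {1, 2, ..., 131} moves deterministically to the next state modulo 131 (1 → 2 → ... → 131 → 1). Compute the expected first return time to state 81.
E[T_81 | X_0 = 81] = 131

The chain cycles deterministically, so starting at state 81 it returns in exactly 131 steps. Equivalently, the stationary distribution is uniform π_j = 1/131 for every state j, so by Kac's formula E[T_81] = 1/π_81 = 131.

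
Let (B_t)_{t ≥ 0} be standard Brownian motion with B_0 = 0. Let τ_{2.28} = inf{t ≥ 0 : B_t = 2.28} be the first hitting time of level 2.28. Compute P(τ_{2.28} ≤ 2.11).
P(τ_{2.28} ≤ 2.11) = 2(1 − Φ(2.28/√2.11)) = 2(1 − Φ(1.5696)) ≈ 0.1165

By the reflection principle for standard BM, P(τ_b ≤ t) = 2 · P(B_t ≥ b). Since B_t ~ N(0, t), P(B_t ≥ 2.28) = 1 − Φ(2.28/√t) = 1 − Φ(2.28/√2.11) = 1 − Φ(1.5696) ≈ 0.05825. Doubling: P(τ_{2.28} ≤ 2.11) ≈ 2 · 0.05825 = 0.11650 ≈ 0.1165.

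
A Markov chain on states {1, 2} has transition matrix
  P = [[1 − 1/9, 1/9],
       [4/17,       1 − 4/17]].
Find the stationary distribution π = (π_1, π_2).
π_1 = 36/53, π_2 = 17/53

Solve πP = π with π_1 + π_2 = 1. From πP = π: π_1 · (1 − 1/9) + π_2 · 4/17 = π_1 ⇒ π_2 · 4/17 = π_1 · 1/9 ⇒ π_2/π_1 = (1/9)/(4/17) = 17/36. Together with π_1 + π_2 = 1:
  π_1 = (4/17)/(1/9 + 4/17) = (4/17)/(53/153) = 36/53,
  π_2 = (1/9)/(1/9 + 4/17) = (1/9)/(53/153) = 17/53.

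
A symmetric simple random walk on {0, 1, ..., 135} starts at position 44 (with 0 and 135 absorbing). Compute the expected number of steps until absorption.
E[τ | X_0 = 44] = 4004

Let v_k = E[τ | X_0 = k]. Boundary: v_0 = v_135 = 0. Recurrence: v_k = 1 + (v_{k-1} + v_{k+1})/2 for 1 ≤ k ≤ 134. The particular solution to v_k − (v_{k-1} + v_{k+1})/2 = 1 is v_k = −k^2. Adding homogeneous solution A + B k and matching boundaries gives v_k = k (135 − k). Substituting k = 44: v_44 = 44 · 91 = 4004.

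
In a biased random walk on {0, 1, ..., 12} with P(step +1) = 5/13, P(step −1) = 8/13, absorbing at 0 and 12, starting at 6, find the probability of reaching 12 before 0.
P(hit 12 before 0) = (1 − (8/5)^6) / (1 − (8/5)^12) = 15625/277769

Let u_k denote P(reach 12 before 0 | start at k). Boundary: u_0 = 0, u_12 = 1. Recurrence: u_k = 5/13·u_{k+1} + 8/13·u_{k-1} for 1 ≤ k ≤ 11. Try u_k = A + B·r^k with r = q/p = (8/13)/(5/13) = 8/5. Substitution satisfies the recurrence; boundary conditions give:
  u_k = (1 − r^k) / (1 − r^N) = (1 − (8/5)^6) / (1 − (8/5)^12) = 15625/277769.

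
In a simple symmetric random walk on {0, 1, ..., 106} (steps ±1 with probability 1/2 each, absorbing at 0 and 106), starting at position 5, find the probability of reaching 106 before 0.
P(hit 106 before 0) = 5/106

Let u_k = P(hit 106 before 0 | start at k). Then u_0 = 0, u_106 = 1, and u_k = u_{k-1}/2 + u_{k+1}/2 for 1 ≤ k ≤ 105. This harmonic recurrence is solved by u_k = k/106, giving u_5 = 5/106.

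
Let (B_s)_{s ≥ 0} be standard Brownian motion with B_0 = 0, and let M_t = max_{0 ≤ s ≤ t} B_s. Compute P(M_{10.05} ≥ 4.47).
P(M_{10.05} ≥ 4.47) = 2·P(B_{10.05} ≥ 4.47) = 2(1 − Φ(4.47/√10.05)) ≈ 0.1585

By the reflection principle for Brownian motion, P(M_t ≥ a) = 2 · P(B_t ≥ a) for a ≥ 0. Since B_t ~ N(0, t), P(B_t ≥ 4.47) = 1 − Φ(4.47/√t) = 1 − Φ(4.47/√10.05) = 1 − Φ(1.4100). So
  P(M_{10.05} ≥ 4.47) = 2(1 − Φ(1.4100)) ≈ 0.1585.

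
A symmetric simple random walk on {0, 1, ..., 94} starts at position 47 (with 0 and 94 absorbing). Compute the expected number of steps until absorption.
E[τ | X_0 = 47] = 2209

Let v_k = E[τ | X_0 = k]. Boundary: v_0 = v_94 = 0. Recurrence: v_k = 1 + (v_{k-1} + v_{k+1})/2 for 1 ≤ k ≤ 93. The particular solution to v_k − (v_{k-1} + v_{k+1})/2 = 1 is v_k = −k^2. Adding homogeneous solution A + B k and matching boundaries gives v_k = k (94 − k). Substituting k = 47: v_47 = 47 · 47 = 2209.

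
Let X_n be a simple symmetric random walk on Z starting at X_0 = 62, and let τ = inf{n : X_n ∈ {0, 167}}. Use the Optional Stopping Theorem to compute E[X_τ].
E[X_τ] = 62

X_n is a martingale and τ is a bounded-mean stopping time (indeed τ is finite a.s. with bounded expectation since the walk is in a bounded region). By the OST, E[X_τ] = E[X_0] = 62. Equivalently: E[X_τ] = 167 · P(hit 167 first) + 0 · P(hit 0 first) = 167 · (62/167) = 62.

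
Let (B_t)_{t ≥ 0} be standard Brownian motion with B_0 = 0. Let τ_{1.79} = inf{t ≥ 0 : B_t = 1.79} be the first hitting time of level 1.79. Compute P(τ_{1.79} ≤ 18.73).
P(τ_{1.79} ≤ 18.73) = 2(1 − Φ(1.79/√18.73)) = 2(1 − Φ(0.4136)) ≈ 0.6792

By the reflection principle for standard BM, P(τ_b ≤ t) = 2 · P(B_t ≥ b). Since B_t ~ N(0, t), P(B_t ≥ 1.79) = 1 − Φ(1.79/√t) = 1 − Φ(1.79/√18.73) = 1 − Φ(0.4136) ≈ 0.33958. Doubling: P(τ_{1.79} ≤ 18.73) ≈ 2 · 0.33958 = 0.67916 ≈ 0.6792.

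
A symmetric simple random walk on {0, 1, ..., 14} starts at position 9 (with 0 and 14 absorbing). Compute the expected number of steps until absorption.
E[τ | X_0 = 9] = 45

Let v_k = E[τ | X_0 = k]. Boundary: v_0 = v_14 = 0. Recurrence: v_k = 1 + (v_{k-1} + v_{k+1})/2 for 1 ≤ k ≤ 13. The particular solution to v_k − (v_{k-1} + v_{k+1})/2 = 1 is v_k = −k^2. Adding homogeneous solution A + B k and matching boundaries gives v_k = k (14 − k). Substituting k = 9: v_9 = 9 · 5 = 45.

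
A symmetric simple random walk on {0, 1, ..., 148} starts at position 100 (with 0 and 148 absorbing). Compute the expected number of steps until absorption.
E[τ | X_0 = 100] = 4800

Let v_k = E[τ | X_0 = k]. Boundary: v_0 = v_148 = 0. Recurrence: v_k = 1 + (v_{k-1} + v_{k+1})/2 for 1 ≤ k ≤ 147. The particular solution to v_k − (v_{k-1} + v_{k+1})/2 = 1 is v_k = −k^2. Adding homogeneous solution A + B k and matching boundaries gives v_k = k (148 − k). Substituting k = 100: v_100 = 100 · 48 = 4800.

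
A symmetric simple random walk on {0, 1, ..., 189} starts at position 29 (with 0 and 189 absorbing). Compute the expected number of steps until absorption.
E[τ | X_0 = 29] = 4640

Let v_k = E[τ | X_0 = k]. Boundary: v_0 = v_189 = 0. Recurrence: v_k = 1 + (v_{k-1} + v_{k+1})/2 for 1 ≤ k ≤ 188. The particular solution to v_k − (v_{k-1} + v_{k+1})/2 = 1 is v_k = −k^2. Adding homogeneous solution A + B k and matching boundaries gives v_k = k (189 − k). Substituting k = 29: v_29 = 29 · 160 = 4640.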